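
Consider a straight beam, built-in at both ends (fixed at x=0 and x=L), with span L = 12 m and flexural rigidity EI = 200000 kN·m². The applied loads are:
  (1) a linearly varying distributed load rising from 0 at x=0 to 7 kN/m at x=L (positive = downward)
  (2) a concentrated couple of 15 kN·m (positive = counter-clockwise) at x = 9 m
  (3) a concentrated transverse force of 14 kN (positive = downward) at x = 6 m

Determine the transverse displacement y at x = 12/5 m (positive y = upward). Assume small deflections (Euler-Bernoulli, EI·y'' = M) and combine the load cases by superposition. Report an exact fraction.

Load 1 — triangular load w₀=7 kN/m (0→w₀ over full span):
  y_1 = -w₀x²(L-x)²(x+2L)/(120LEI) = -7·(12/5)²·(12-(12/5))²·((12/5)+2·12)/(120·12·200000) = -16632/48828125 m
Load 2 — applied couple M₀=15 kN·m at a=9 m (b=L-a=3):
  y_2 = (R_Ax³/6 - M_Ax²/2)/EI  [x≤a] with R_A=45/32, M_A=75/16 = ((45/32)·(12/5)³/6 - (75/16)·(12/5)²/2)/200000 = -513/10000000 m
Load 3 — point force P=14 kN at a=6 m (b=L-a=6):
  y_3 = -Pb²x²(3aL-(3a+b)x)/(6L³EI)  [x≤a] = -14·6²·(12/5)²·(3·6·12-(3·6+6)·(12/5))/(6·12³·200000) = -693/3125000 m
Superposition: y = Σ y_i = -3835521/6250000000 m ≈ -0.000614 m

y(12/5) = -3835521/6250000000 m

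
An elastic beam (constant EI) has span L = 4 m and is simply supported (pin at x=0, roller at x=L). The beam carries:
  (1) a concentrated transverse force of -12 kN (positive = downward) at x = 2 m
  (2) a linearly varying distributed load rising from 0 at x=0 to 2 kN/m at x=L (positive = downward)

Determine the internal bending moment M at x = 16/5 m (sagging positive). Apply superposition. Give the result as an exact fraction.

M(16/5) = -408/125 kN·m

Load 1 — point force P=-12 kN at a=2 m (b=L-a=2):
  M_1 = Pa(L-x)/L  [x>a] = (-12)·2·(4-(16/5))/4 = -24/5 kN·m
Load 2 — triangular load w₀=2 kN/m (0→w₀ over full span):
  M_2 = w₀Lx/6 - w₀x³/(6L) = 2·4·(16/5)/6 - 2·(16/5)³/(6·4) = 192/125 kN·m
Superposition: M = Σ M_i = -408/125 kN·m ≈ -3.264000 kN·m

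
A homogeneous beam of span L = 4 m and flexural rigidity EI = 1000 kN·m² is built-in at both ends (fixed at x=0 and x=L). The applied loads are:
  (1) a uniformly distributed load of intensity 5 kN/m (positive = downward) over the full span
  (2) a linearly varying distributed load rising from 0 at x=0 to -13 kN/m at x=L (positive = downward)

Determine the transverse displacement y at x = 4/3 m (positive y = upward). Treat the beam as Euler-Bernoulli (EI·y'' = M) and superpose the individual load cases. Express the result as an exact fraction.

y(4/3) = 256/455625 m

Load 1 — uniform load w=5 kN/m over full span:
  y_1 = -wx²(L-x)²/(24EI) = -5·(4/3)²·(4-(4/3))²/(24·1000) = -16/6075 m
Load 2 — triangular load w₀=-13 kN/m (0→w₀ over full span):
  y_2 = -w₀x²(L-x)²(x+2L)/(120LEI) = -(-13)·(4/3)²·(4-(4/3))²·((4/3)+2·4)/(120·4·1000) = 1456/455625 m
Superposition: y = Σ y_i = 256/455625 m ≈ 0.000562 m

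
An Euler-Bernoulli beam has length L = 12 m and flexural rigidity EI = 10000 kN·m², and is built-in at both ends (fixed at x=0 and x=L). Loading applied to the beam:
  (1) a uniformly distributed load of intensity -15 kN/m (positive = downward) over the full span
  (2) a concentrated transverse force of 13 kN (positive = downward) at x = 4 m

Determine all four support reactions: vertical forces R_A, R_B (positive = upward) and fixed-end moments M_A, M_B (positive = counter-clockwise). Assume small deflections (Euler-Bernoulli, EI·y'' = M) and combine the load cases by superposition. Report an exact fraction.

R_A = -2170/27 kN, M_A = -1412/9 kN·m, R_B = -2339/27 kN, M_B = 1516/9 kN·m

Load 1 — uniform load w=-15 kN/m over full span:
  R_A = wL/2 = (-15)·12/2 = -90 kN
  M_A = wL²/12 = (-15)·12²/12 = -180 kN·m
  R_B = wL/2 = (-15)·12/2 = -90 kN
  M_B = -wL²/12 = -(-15)·12²/12 = 180 kN·m
Load 2 — point force P=13 kN at a=4 m (b=L-a=8):
  R_A = Pb²(3a+b)/L³ = 13·8²·(3·4+8)/12³ = 260/27 kN
  M_A = Pab²/L² = 13·4·8²/12² = 208/9 kN·m
  R_B = Pa²(a+3b)/L³ = 13·4²·(4+3·8)/12³ = 91/27 kN
  M_B = -Pa²b/L² = -13·4²·8/12² = -104/9 kN·m
Superposition: R_A = -2170/27 kN, M_A = -1412/9 kN·m, R_B = -2339/27 kN, M_B = 1516/9 kN·m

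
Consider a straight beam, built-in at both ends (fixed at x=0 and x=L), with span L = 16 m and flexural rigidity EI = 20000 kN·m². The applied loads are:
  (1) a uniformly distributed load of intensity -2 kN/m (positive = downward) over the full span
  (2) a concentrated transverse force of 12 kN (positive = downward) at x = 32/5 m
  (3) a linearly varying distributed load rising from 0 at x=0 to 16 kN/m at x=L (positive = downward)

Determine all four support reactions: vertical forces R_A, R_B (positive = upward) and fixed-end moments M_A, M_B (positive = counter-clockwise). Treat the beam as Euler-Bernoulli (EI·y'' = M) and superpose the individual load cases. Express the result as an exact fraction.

R_A = 3772/125 kN, M_A = 45568/375 kN·m, R_B = 9728/125 kN, M_B = -67712/375 kN·m

Load 1 — uniform load w=-2 kN/m over full span:
  R_A = wL/2 = (-2)·16/2 = -16 kN
  M_A = wL²/12 = (-2)·16²/12 = -128/3 kN·m
  R_B = wL/2 = (-2)·16/2 = -16 kN
  M_B = -wL²/12 = -(-2)·16²/12 = 128/3 kN·m
Load 2 — point force P=12 kN at a=32/5 m (b=L-a=48/5):
  R_A = Pb²(3a+b)/L³ = 12·(48/5)²·(3·(32/5)+(48/5))/16³ = 972/125 kN
  M_A = Pab²/L² = 12·(32/5)·(48/5)²/16² = 3456/125 kN·m
  R_B = Pa²(a+3b)/L³ = 12·(32/5)²·((32/5)+3·(48/5))/16³ = 528/125 kN
  M_B = -Pa²b/L² = -12·(32/5)²·(48/5)/16² = -2304/125 kN·m
Load 3 — triangular load w₀=16 kN/m (0→w₀ over full span):
  R_A = 3w₀L/20 = 3·16·16/20 = 192/5 kN
  M_A = w₀L²/30 = 16·16²/30 = 2048/15 kN·m
  R_B = 7w₀L/20 = 7·16·16/20 = 448/5 kN
  M_B = -w₀L²/20 = -16·16²/20 = -1024/5 kN·m
Superposition: R_A = 3772/125 kN, M_A = 45568/375 kN·m, R_B = 9728/125 kN, M_B = -67712/375 kN·m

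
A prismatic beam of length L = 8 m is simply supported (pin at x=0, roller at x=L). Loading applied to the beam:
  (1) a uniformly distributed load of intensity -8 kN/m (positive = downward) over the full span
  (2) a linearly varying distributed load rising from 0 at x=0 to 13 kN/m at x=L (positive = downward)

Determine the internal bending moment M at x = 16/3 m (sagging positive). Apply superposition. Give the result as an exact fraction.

Load 1 — uniform load w=-8 kN/m over full span:
  M_1 = wx(L-x)/2 = (-8)·(16/3)·(8-(16/3))/2 = -512/9 kN·m
Load 2 — triangular load w₀=13 kN/m (0→w₀ over full span):
  M_2 = w₀Lx/6 - w₀x³/(6L) = 13·8·(16/3)/6 - 13·(16/3)³/(6·8) = 4160/81 kN·m
Superposition: M = Σ M_i = -448/81 kN·m ≈ -5.530864 kN·m

M(16/3) = -448/81 kN·m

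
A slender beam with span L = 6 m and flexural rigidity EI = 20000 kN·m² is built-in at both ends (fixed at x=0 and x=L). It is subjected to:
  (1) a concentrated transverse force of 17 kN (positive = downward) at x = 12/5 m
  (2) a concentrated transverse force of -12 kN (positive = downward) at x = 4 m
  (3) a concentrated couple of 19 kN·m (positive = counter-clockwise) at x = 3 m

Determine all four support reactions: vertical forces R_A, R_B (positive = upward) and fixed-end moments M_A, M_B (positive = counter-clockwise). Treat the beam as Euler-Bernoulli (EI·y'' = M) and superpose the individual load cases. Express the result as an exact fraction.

Load 1 — point force P=17 kN at a=12/5 m (b=L-a=18/5):
  R_A = Pb²(3a+b)/L³ = 17·(18/5)²·(3·(12/5)+(18/5))/6³ = 1377/125 kN
  M_A = Pab²/L² = 17·(12/5)·(18/5)²/6² = 1836/125 kN·m
  R_B = Pa²(a+3b)/L³ = 17·(12/5)²·((12/5)+3·(18/5))/6³ = 748/125 kN
  M_B = -Pa²b/L² = -17·(12/5)²·(18/5)/6² = -1224/125 kN·m
Load 2 — point force P=-12 kN at a=4 m (b=L-a=2):
  R_A = Pb²(3a+b)/L³ = (-12)·2²·(3·4+2)/6³ = -28/9 kN
  M_A = Pab²/L² = (-12)·4·2²/6² = -16/3 kN·m
  R_B = Pa²(a+3b)/L³ = (-12)·4²·(4+3·2)/6³ = -80/9 kN
  M_B = -Pa²b/L² = -(-12)·4²·2/6² = 32/3 kN·m
Load 3 — applied couple M₀=19 kN·m at a=3 m (b=L-a=3):
  R_A = 6M₀ab/L³ = 6·19·3·3/6³ = 19/4 kN
  M_A = M₀b(2a-b)/L² = 19·3·(2·3-3)/6² = 19/4 kN·m
  R_B = -6M₀ab/L³ = -6·19·3·3/6³ = -19/4 kN
  M_B = M₀a(2b-a)/L² = 19·3·(2·3-3)/6² = 19/4 kN·m
Superposition: R_A = 56947/4500 kN, M_A = 21157/1500 kN·m, R_B = -34447/4500 kN, M_B = 8437/1500 kN·m

R_A = 56947/4500 kN, M_A = 21157/1500 kN·m, R_B = -34447/4500 kN, M_B = 8437/1500 kN·m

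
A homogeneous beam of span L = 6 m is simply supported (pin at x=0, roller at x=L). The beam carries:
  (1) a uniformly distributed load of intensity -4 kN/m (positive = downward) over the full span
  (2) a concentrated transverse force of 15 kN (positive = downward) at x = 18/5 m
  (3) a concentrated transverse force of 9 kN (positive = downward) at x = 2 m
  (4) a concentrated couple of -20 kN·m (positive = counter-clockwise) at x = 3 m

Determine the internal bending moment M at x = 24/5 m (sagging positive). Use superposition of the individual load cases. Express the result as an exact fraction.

Load 1 — uniform load w=-4 kN/m over full span:
  M_1 = wx(L-x)/2 = (-4)·(24/5)·(6-(24/5))/2 = -288/25 kN·m
Load 2 — point force P=15 kN at a=18/5 m (b=L-a=12/5):
  M_2 = Pa(L-x)/L  [x>a] = 15·(18/5)·(6-(24/5))/6 = 54/5 kN·m
Load 3 — point force P=9 kN at a=2 m (b=L-a=4):
  M_3 = Pa(L-x)/L  [x>a] = 9·2·(6-(24/5))/6 = 18/5 kN·m
Load 4 — applied couple M₀=-20 kN·m at a=3 m (b=L-a=3):
  M_4 = M₀x/L - M₀  [x>a] = (-20)·(24/5)/6 - (-20) = 4 kN·m
Superposition: M = Σ M_i = 172/25 kN·m ≈ 6.880000 kN·m

M(24/5) = 172/25 kN·m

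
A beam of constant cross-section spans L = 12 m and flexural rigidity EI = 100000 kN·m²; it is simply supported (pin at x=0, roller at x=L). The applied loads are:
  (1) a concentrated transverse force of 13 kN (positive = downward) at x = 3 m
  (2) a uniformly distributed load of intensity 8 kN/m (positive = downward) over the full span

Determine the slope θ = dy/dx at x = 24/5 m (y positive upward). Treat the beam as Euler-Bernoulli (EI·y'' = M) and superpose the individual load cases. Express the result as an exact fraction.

Load 1 — point force P=13 kN at a=3 m (b=L-a=9):
  θ_1 = -Pa(2L²-6Lx+3x²+a²)/(6LEI)  [x>a] = -13·3·(2·12²-6·12·(24/5)+3·(24/5)²+3²)/(6·12·100000) = -2223/20000000 rad
Load 2 — uniform load w=8 kN/m over full span:
  θ_2 = -w(L³-6Lx²+4x³)/(24EI) = -8·(12³-6·12·(24/5)²+4·(24/5)³)/(24·100000) = -666/390625 rad
Superposition: θ = Σ θ_i = -181611/100000000 rad ≈ -0.001816 rad

θ(24/5) = -181611/100000000 rad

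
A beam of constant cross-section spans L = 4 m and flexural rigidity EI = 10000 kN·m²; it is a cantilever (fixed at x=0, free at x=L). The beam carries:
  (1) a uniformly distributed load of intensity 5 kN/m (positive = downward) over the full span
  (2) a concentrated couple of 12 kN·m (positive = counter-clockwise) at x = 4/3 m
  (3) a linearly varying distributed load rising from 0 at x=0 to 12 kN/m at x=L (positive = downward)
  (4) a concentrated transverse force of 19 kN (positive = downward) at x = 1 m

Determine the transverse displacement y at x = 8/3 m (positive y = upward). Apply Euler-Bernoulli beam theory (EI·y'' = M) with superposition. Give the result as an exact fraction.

Load 1 — uniform load w=5 kN/m over full span:
  y_1 = -wx²(x²-4Lx+6L²)/(24EI) = -5·(8/3)²·((8/3)²-4·4·(8/3)+6·4²)/(24·10000) = -272/30375 m
Load 2 — applied couple M₀=12 kN·m at a=4/3 m (b=L-a=8/3):
  y_2 = M₀a(2x-a)/(2EI)  [x>a] = 12·(4/3)·(2·(8/3)-(4/3))/(2·10000) = 2/625 m
Load 3 — triangular load w₀=12 kN/m (0→w₀ over full span):
  y_3 = (w₀Lx³/12-w₀L²x²/6-w₀x⁵/(120L))/EI = (12·4·(8/3)³/12-12·4²·(8/3)²/6-12·(8/3)⁵/(120·4))/10000 = -11776/759375 m
Load 4 — point force P=19 kN at a=1 m (b=L-a=3):
  y_4 = -Pa²(3x-a)/(6EI)  [x>a] = -19·1²·(3·(8/3)-1)/(6·10000) = -133/60000 m
Superposition: y = Σ y_i = -21131/900000 m ≈ -0.023479 m

y(8/3) = -21131/900000 m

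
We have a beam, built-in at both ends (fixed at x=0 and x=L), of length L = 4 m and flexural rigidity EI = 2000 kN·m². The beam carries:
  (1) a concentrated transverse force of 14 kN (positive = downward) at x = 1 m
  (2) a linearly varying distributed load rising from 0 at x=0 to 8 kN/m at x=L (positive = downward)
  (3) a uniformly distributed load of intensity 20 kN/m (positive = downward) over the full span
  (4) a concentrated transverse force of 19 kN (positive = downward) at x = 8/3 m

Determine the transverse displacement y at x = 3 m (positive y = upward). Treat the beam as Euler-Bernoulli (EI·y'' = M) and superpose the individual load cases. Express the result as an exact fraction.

Load 1 — point force P=14 kN at a=1 m (b=L-a=3):
  y_1 = -Pa²(L-x)²(3bL-(3b+a)(L-x))/(6L³EI)  [x>a] = -14·1²·(4-3)²·(3·3·4-(3·3+1)·(4-3))/(6·4³·2000) = -91/192000 m
Load 2 — triangular load w₀=8 kN/m (0→w₀ over full span):
  y_2 = -w₀x²(L-x)²(x+2L)/(120LEI) = -8·3²·(4-3)²·(3+2·4)/(120·4·2000) = -33/40000 m
Load 3 — uniform load w=20 kN/m over full span:
  y_3 = -wx²(L-x)²/(24EI) = -20·3²·(4-3)²/(24·2000) = -3/800 m
Load 4 — point force P=19 kN at a=8/3 m (b=L-a=4/3):
  y_4 = -Pa²(L-x)²(3bL-(3b+a)(L-x))/(6L³EI)  [x>a] = -19·(8/3)²·(4-3)²·(3·(4/3)·4-(3·(4/3)+(8/3))·(4-3))/(6·4³·2000) = -133/81000 m
Superposition: y = Σ y_i = -173429/25920000 m ≈ -0.006691 m

y(3) = -173429/25920000 m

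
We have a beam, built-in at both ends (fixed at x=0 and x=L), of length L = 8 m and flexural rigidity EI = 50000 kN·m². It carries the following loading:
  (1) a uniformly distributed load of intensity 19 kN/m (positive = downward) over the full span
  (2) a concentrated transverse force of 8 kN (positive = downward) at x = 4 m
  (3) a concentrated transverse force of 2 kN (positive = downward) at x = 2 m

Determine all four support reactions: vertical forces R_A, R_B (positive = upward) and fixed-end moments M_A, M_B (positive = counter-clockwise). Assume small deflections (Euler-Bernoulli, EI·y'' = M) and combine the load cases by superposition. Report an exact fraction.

R_A = 1307/16 kN, M_A = 1339/12 kN·m, R_B = 1285/16 kN, M_B = -1321/12 kN·m

Load 1 — uniform load w=19 kN/m over full span:
  R_A = wL/2 = 19·8/2 = 76 kN
  M_A = wL²/12 = 19·8²/12 = 304/3 kN·m
  R_B = wL/2 = 19·8/2 = 76 kN
  M_B = -wL²/12 = -19·8²/12 = -304/3 kN·m
Load 2 — point force P=8 kN at a=4 m (b=L-a=4):
  R_A = Pb²(3a+b)/L³ = 8·4²·(3·4+4)/8³ = 4 kN
  M_A = Pab²/L² = 8·4·4²/8² = 8 kN·m
  R_B = Pa²(a+3b)/L³ = 8·4²·(4+3·4)/8³ = 4 kN
  M_B = -Pa²b/L² = -8·4²·4/8² = -8 kN·m
Load 3 — point force P=2 kN at a=2 m (b=L-a=6):
  R_A = Pb²(3a+b)/L³ = 2·6²·(3·2+6)/8³ = 27/16 kN
  M_A = Pab²/L² = 2·2·6²/8² = 9/4 kN·m
  R_B = Pa²(a+3b)/L³ = 2·2²·(2+3·6)/8³ = 5/16 kN
  M_B = -Pa²b/L² = -2·2²·6/8² = -3/4 kN·m
Superposition: R_A = 1307/16 kN, M_A = 1339/12 kN·m, R_B = 1285/16 kN, M_B = -1321/12 kN·m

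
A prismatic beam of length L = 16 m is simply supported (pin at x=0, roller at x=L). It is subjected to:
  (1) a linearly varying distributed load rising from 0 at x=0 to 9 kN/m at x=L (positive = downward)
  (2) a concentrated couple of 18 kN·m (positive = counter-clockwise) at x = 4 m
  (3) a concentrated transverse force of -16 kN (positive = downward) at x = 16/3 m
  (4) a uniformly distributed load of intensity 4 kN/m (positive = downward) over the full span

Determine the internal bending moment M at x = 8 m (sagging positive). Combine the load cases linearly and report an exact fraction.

M(8) = 661/3 kN·m

Load 1 — triangular load w₀=9 kN/m (0→w₀ over full span):
  M_1 = w₀Lx/6 - w₀x³/(6L) = 9·16·8/6 - 9·8³/(6·16) = 144 kN·m
Load 2 — applied couple M₀=18 kN·m at a=4 m (b=L-a=12):
  M_2 = M₀x/L - M₀  [x>a] = 18·8/16 - 18 = -9 kN·m
Load 3 — point force P=-16 kN at a=16/3 m (b=L-a=32/3):
  M_3 = Pa(L-x)/L  [x>a] = (-16)·(16/3)·(16-8)/16 = -128/3 kN·m
Load 4 — uniform load w=4 kN/m over full span:
  M_4 = wx(L-x)/2 = 4·8·(16-8)/2 = 128 kN·m
Superposition: M = Σ M_i = 661/3 kN·m ≈ 220.333333 kN·m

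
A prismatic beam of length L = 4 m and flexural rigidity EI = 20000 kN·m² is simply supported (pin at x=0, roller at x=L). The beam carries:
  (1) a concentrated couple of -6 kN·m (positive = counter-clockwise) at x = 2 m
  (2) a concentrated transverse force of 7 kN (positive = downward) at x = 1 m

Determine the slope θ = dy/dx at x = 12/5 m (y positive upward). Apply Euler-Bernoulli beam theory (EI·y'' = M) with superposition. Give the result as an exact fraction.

θ(12/5) = 243/4000000 rad

Load 1 — applied couple M₀=-6 kN·m at a=2 m (b=L-a=2):
  θ_1 = (M₀x²/(2L)-M₀(x-a)+C₁)/EI  [x>a] with C₁=M₀(3b²-L²)/(6L)=1 = ((-6)·(12/5)²/(2·4)-(-6)·((12/5)-2)+1)/20000 = -23/500000 rad
Load 2 — point force P=7 kN at a=1 m (b=L-a=3):
  θ_2 = -Pa(2L²-6Lx+3x²+a²)/(6LEI)  [x>a] = -7·1·(2·4²-6·4·(12/5)+3·(12/5)²+1²)/(6·4·20000) = 427/4000000 rad
Superposition: θ = Σ θ_i = 243/4000000 rad ≈ 0.000061 rad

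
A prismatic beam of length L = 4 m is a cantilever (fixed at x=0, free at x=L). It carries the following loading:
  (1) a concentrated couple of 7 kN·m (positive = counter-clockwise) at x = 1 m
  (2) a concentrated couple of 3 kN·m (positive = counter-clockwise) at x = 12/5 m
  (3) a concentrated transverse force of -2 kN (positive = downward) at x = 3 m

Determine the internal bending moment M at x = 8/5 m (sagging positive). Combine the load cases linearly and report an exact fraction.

Load 1 — applied couple M₀=7 kN·m at a=1 m (b=L-a=3):
  M_1 = 0  [x>a] = 0 kN·m
Load 2 — applied couple M₀=3 kN·m at a=12/5 m (b=L-a=8/5):
  M_2 = M₀  [x≤a] = 3 = 3 kN·m
Load 3 — point force P=-2 kN at a=3 m (b=L-a=1):
  M_3 = -P(a-x)  [x≤a] = -(-2)·(3-(8/5)) = 14/5 kN·m
Superposition: M = Σ M_i = 29/5 kN·m ≈ 5.800000 kN·m

M(8/5) = 29/5 kN·m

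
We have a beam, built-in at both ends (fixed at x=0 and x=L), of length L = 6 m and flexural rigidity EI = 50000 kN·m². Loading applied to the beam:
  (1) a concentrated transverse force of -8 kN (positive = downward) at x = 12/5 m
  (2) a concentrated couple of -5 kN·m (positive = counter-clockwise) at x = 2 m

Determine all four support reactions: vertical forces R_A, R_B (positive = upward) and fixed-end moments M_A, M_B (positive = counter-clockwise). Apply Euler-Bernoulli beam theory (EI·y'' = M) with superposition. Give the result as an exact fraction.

R_A = -7082/1125 kN, M_A = -864/125 kN·m, R_B = -1918/1125 kN, M_B = 1103/375 kN·m

Load 1 — point force P=-8 kN at a=12/5 m (b=L-a=18/5):
  R_A = Pb²(3a+b)/L³ = (-8)·(18/5)²·(3·(12/5)+(18/5))/6³ = -648/125 kN
  M_A = Pab²/L² = (-8)·(12/5)·(18/5)²/6² = -864/125 kN·m
  R_B = Pa²(a+3b)/L³ = (-8)·(12/5)²·((12/5)+3·(18/5))/6³ = -352/125 kN
  M_B = -Pa²b/L² = -(-8)·(12/5)²·(18/5)/6² = 576/125 kN·m
Load 2 — applied couple M₀=-5 kN·m at a=2 m (b=L-a=4):
  R_A = 6M₀ab/L³ = 6·(-5)·2·4/6³ = -10/9 kN
  M_A = M₀b(2a-b)/L² = (-5)·4·(2·2-4)/6² = 0 kN·m
  R_B = -6M₀ab/L³ = -6·(-5)·2·4/6³ = 10/9 kN
  M_B = M₀a(2b-a)/L² = (-5)·2·(2·4-2)/6² = -5/3 kN·m
Superposition: R_A = -7082/1125 kN, M_A = -864/125 kN·m, R_B = -1918/1125 kN, M_B = 1103/375 kN·m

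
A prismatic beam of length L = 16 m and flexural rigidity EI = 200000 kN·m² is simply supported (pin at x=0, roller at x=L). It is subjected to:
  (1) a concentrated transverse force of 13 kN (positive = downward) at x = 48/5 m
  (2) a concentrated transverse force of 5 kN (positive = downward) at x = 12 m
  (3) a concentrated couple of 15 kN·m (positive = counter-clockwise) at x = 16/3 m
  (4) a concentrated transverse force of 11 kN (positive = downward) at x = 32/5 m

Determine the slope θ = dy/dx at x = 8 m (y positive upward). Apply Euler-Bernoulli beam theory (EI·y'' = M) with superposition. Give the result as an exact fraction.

Load 1 — point force P=13 kN at a=48/5 m (b=L-a=32/5):
  θ_1 = -Pb(L²-b²-3x²)/(6LEI)  [x≤a] = -13·(32/5)·(16²-(32/5)²-3·8²)/(6·16·200000) = -39/390625 rad
Load 2 — point force P=5 kN at a=12 m (b=L-a=4):
  θ_2 = -Pb(L²-b²-3x²)/(6LEI)  [x≤a] = -5·4·(16²-4²-3·8²)/(6·16·200000) = -1/20000 rad
Load 3 — applied couple M₀=15 kN·m at a=16/3 m (b=L-a=32/3):
  θ_3 = (M₀x²/(2L)-M₀(x-a)+C₁)/EI  [x>a] with C₁=M₀(3b²-L²)/(6L)=40/3 = (15·8²/(2·16)-15·(8-(16/3))+(40/3))/200000 = 1/60000 rad
Load 4 — point force P=11 kN at a=32/5 m (b=L-a=48/5):
  θ_4 = -Pa(2L²-6Lx+3x²+a²)/(6LEI)  [x>a] = -11·(32/5)·(2·16²-6·16·8+3·8²+(32/5)²)/(6·16·200000) = 33/390625 rad
Superposition: θ = Σ θ_i = -913/18750000 rad ≈ -0.000049 rad

θ(8) = -913/18750000 rad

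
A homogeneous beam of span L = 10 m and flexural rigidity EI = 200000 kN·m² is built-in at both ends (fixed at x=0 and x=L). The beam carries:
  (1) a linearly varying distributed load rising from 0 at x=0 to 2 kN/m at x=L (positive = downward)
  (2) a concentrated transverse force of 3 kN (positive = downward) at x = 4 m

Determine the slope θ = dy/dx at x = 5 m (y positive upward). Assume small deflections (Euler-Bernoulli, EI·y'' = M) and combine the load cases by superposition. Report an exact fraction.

Load 1 — triangular load w₀=2 kN/m (0→w₀ over full span):
  θ_1 = -w₀(2x(L-x)(L-2x)(x+2L)+x²(L-x)²)/(120LEI) = -2·(2·5·(10-5)·(10-2·5)·(5+2·10)+5²·(10-5)²)/(120·10·200000) = -1/192000 rad
Load 2 — point force P=3 kN at a=4 m (b=L-a=6):
  θ_2 = Pa²(L-x)(2bL-(3b+a)(L-x))/(2L³EI)  [x>a] = 3·4²·(10-5)·(2·6·10-(3·6+4)·(10-5))/(2·10³·200000) = 3/500000 rad
Superposition: θ = Σ θ_i = 19/24000000 rad ≈ 0.000001 rad

θ(5) = 19/24000000 rad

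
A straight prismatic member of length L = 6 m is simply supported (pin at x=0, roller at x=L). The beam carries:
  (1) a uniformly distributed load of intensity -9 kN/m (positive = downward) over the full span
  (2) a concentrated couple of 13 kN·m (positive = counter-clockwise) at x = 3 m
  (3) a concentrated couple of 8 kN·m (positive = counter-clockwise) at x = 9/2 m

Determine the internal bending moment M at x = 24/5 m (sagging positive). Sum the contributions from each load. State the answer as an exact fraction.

M(24/5) = -753/25 kN·m

Load 1 — uniform load w=-9 kN/m over full span:
  M_1 = wx(L-x)/2 = (-9)·(24/5)·(6-(24/5))/2 = -648/25 kN·m
Load 2 — applied couple M₀=13 kN·m at a=3 m (b=L-a=3):
  M_2 = M₀x/L - M₀  [x>a] = 13·(24/5)/6 - 13 = -13/5 kN·m
Load 3 — applied couple M₀=8 kN·m at a=9/2 m (b=L-a=3/2):
  M_3 = M₀x/L - M₀  [x>a] = 8·(24/5)/6 - 8 = -8/5 kN·m
Superposition: M = Σ M_i = -753/25 kN·m ≈ -30.120000 kN·m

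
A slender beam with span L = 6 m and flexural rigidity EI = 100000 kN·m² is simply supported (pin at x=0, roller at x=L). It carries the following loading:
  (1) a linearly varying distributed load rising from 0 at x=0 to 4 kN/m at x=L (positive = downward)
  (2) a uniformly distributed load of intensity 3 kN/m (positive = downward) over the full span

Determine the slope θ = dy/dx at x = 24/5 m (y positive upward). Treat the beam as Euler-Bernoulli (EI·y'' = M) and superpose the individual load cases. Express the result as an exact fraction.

Load 1 — triangular load w₀=4 kN/m (0→w₀ over full span):
  θ_1 = -w₀(7L⁴-30L²x²+15x⁴)/(360LEI) = -4·(7·6⁴-30·6²·(24/5)²+15·(24/5)⁴)/(360·6·100000) = 2271/15625000 rad
Load 2 — uniform load w=3 kN/m over full span:
  θ_2 = -w(L³-6Lx²+4x³)/(24EI) = -3·(6³-6·6·(24/5)²+4·(24/5)³)/(24·100000) = 2673/12500000 rad
Superposition: θ = Σ θ_i = 22449/62500000 rad ≈ 0.000359 rad

θ(24/5) = 22449/62500000 rad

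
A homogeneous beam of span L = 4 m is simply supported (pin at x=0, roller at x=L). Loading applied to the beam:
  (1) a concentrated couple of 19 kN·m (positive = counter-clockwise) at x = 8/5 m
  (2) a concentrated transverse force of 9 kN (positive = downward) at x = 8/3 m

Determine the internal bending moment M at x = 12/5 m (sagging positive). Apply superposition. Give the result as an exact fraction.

M(12/5) = -2/5 kN·m

Load 1 — applied couple M₀=19 kN·m at a=8/5 m (b=L-a=12/5):
  M_1 = M₀x/L - M₀  [x>a] = 19·(12/5)/4 - 19 = -38/5 kN·m
Load 2 — point force P=9 kN at a=8/3 m (b=L-a=4/3):
  M_2 = Pbx/L  [x≤a] = 9·(4/3)·(12/5)/4 = 36/5 kN·m
Superposition: M = Σ M_i = -2/5 kN·m ≈ -0.400000 kN·m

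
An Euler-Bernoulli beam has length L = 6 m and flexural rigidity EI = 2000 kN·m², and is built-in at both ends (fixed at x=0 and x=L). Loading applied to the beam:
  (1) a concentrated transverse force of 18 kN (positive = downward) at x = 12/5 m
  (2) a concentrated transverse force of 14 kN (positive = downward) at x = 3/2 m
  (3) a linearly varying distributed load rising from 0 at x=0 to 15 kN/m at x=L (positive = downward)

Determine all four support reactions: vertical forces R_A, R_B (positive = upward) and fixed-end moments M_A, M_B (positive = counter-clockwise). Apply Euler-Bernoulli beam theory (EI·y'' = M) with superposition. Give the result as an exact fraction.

Load 1 — point force P=18 kN at a=12/5 m (b=L-a=18/5):
  R_A = Pb²(3a+b)/L³ = 18·(18/5)²·(3·(12/5)+(18/5))/6³ = 1458/125 kN
  M_A = Pab²/L² = 18·(12/5)·(18/5)²/6² = 1944/125 kN·m
  R_B = Pa²(a+3b)/L³ = 18·(12/5)²·((12/5)+3·(18/5))/6³ = 792/125 kN
  M_B = -Pa²b/L² = -18·(12/5)²·(18/5)/6² = -1296/125 kN·m
Load 2 — point force P=14 kN at a=3/2 m (b=L-a=9/2):
  R_A = Pb²(3a+b)/L³ = 14·(9/2)²·(3·(3/2)+(9/2))/6³ = 189/16 kN
  M_A = Pab²/L² = 14·(3/2)·(9/2)²/6² = 189/16 kN·m
  R_B = Pa²(a+3b)/L³ = 14·(3/2)²·((3/2)+3·(9/2))/6³ = 35/16 kN
  M_B = -Pa²b/L² = -14·(3/2)²·(9/2)/6² = -63/16 kN·m
Load 3 — triangular load w₀=15 kN/m (0→w₀ over full span):
  R_A = 3w₀L/20 = 3·15·6/20 = 27/2 kN
  M_A = w₀L²/30 = 15·6²/30 = 18 kN·m
  R_B = 7w₀L/20 = 7·15·6/20 = 63/2 kN
  M_B = -w₀L²/20 = -15·6²/20 = -27 kN·m
Superposition: R_A = 73953/2000 kN, M_A = 90729/2000 kN·m, R_B = 80047/2000 kN, M_B = -82611/2000 kN·m

R_A = 73953/2000 kN, M_A = 90729/2000 kN·m, R_B = 80047/2000 kN, M_B = -82611/2000 kN·m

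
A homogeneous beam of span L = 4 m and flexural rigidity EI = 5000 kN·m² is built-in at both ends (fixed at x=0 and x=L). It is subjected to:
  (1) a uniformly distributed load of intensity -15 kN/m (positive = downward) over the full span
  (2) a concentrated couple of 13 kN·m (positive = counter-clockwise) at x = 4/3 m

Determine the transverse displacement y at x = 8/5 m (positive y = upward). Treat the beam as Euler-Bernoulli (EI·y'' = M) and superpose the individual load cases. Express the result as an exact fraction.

y(8/5) = 183/78125 m

Load 1 — uniform load w=-15 kN/m over full span:
  y_1 = -wx²(L-x)²/(24EI) = -(-15)·(8/5)²·(4-(8/5))²/(24·5000) = 144/78125 m
Load 2 — applied couple M₀=13 kN·m at a=4/3 m (b=L-a=8/3):
  y_2 = (R_Ax³/6 - M_Ax²/2 - M₀(x-a)²/2)/EI  [x>a] with R_A=13/3, M_A=0 = ((13/3)·(8/5)³/6 - 0·(8/5)²/2 - 13·((8/5)-(4/3))²/2)/5000 = 39/78125 m
Superposition: y = Σ y_i = 183/78125 m ≈ 0.002342 m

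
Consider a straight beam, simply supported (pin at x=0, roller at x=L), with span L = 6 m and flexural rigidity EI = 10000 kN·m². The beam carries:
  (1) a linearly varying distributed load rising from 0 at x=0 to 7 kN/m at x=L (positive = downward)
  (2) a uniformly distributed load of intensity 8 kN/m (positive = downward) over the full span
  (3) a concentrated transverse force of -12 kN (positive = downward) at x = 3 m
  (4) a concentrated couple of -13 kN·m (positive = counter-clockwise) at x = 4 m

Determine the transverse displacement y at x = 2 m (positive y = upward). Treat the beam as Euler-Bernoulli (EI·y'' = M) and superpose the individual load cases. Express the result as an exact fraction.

Load 1 — triangular load w₀=7 kN/m (0→w₀ over full span):
  y_1 = -w₀x(7L⁴-10L²x²+3x⁴)/(360LEI) = -7·2·(7·6⁴-10·6²·2²+3·2⁴)/(360·6·10000) = -28/5625 m
Load 2 — uniform load w=8 kN/m over full span:
  y_2 = -wx(L³-2Lx²+x³)/(24EI) = -8·2·(6³-2·6·2²+2³)/(24·10000) = -22/1875 m
Load 3 — point force P=-12 kN at a=3 m (b=L-a=3):
  y_3 = -Pbx(L²-b²-x²)/(6LEI)  [x≤a] = -(-12)·3·2·(6²-3²-2²)/(6·6·10000) = 23/5000 m
Load 4 — applied couple M₀=-13 kN·m at a=4 m (b=L-a=2):
  y_4 = (M₀x³/(6L)+C₁x)/EI  [x≤a] with C₁=M₀(3b²-L²)/(6L)=26/3 = ((-13)·2³/(6·6)+(26/3)·2)/10000 = 13/9000 m
Superposition: y = Σ y_i = -4/375 m ≈ -0.010667 m

y(2) = -4/375 m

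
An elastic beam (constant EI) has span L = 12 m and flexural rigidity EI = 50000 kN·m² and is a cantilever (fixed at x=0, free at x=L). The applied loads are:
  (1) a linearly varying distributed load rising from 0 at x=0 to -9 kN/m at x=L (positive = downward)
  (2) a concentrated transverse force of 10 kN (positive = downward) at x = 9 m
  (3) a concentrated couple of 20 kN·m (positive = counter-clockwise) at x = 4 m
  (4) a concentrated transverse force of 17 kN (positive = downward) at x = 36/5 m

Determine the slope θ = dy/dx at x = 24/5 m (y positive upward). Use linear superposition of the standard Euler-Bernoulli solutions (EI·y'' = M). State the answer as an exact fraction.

θ(24/5) = 32798/1953125 rad

Load 1 — triangular load w₀=-9 kN/m (0→w₀ over full span):
  θ_1 = (w₀Lx²/4-w₀L²x/3-w₀x⁴/(24L))/EI = ((-9)·12·(24/5)²/4-(-9)·12²·(24/5)/3-(-9)·(24/5)⁴/(24·12))/50000 = 57348/1953125 rad
Load 2 — point force P=10 kN at a=9 m (b=L-a=3):
  θ_2 = -Px(2a-x)/(2EI)  [x≤a] = -10·(24/5)·(2·9-(24/5))/(2·50000) = -99/15625 rad
Load 3 — applied couple M₀=20 kN·m at a=4 m (b=L-a=8):
  θ_3 = M₀a/EI  [x>a] = 20·4/50000 = 1/625 rad
Load 4 — point force P=17 kN at a=36/5 m (b=L-a=24/5):
  θ_4 = -Px(2a-x)/(2EI)  [x≤a] = -17·(24/5)·(2·(36/5)-(24/5))/(2·50000) = -612/78125 rad
Superposition: θ = Σ θ_i = 32798/1953125 rad ≈ 0.016793 rad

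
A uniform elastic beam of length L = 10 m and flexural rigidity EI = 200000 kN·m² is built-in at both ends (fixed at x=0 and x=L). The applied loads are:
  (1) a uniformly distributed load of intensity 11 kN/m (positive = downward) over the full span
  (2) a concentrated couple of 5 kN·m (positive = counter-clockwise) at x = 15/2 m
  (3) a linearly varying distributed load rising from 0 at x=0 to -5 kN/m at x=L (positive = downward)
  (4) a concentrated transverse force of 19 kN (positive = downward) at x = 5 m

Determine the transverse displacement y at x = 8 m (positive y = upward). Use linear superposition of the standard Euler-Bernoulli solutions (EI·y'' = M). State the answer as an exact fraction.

y(8) = -4997/8000000 m

Load 1 — uniform load w=11 kN/m over full span:
  y_1 = -wx²(L-x)²/(24EI) = -11·8²·(10-8)²/(24·200000) = -11/18750 m
Load 2 — applied couple M₀=5 kN·m at a=15/2 m (b=L-a=5/2):
  y_2 = (R_Ax³/6 - M_Ax²/2 - M₀(x-a)²/2)/EI  [x>a] with R_A=9/16, M_A=25/16 = ((9/16)·8³/6 - (25/16)·8²/2 - 5·(8-(15/2))²/2)/200000 = -21/1600000 m
Load 3 — triangular load w₀=-5 kN/m (0→w₀ over full span):
  y_3 = -w₀x²(L-x)²(x+2L)/(120LEI) = -(-5)·8²·(10-8)²·(8+2·10)/(120·10·200000) = 7/46875 m
Load 4 — point force P=19 kN at a=5 m (b=L-a=5):
  y_4 = -Pa²(L-x)²(3bL-(3b+a)(L-x))/(6L³EI)  [x>a] = -19·5²·(10-8)²·(3·5·10-(3·5+5)·(10-8))/(6·10³·200000) = -209/1200000 m
Superposition: y = Σ y_i = -4997/8000000 m ≈ -0.000625 m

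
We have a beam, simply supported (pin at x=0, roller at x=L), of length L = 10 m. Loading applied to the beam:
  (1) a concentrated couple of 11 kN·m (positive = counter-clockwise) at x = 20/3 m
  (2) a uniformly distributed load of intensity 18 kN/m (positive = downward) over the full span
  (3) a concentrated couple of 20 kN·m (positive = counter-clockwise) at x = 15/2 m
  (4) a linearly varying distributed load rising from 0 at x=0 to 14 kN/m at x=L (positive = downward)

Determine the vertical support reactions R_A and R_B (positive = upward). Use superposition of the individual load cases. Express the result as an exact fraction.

R_A = 3493/30 kN, R_B = 4007/30 kN

Load 1 — applied couple M₀=11 kN·m at a=20/3 m (b=L-a=10/3):
  R_A = M₀/L = 11/10 kN
  R_B = -M₀/L = -11/10 kN
Load 2 — uniform load w=18 kN/m over full span:
  R_A = wL/2 = 18·10/2 = 90 kN
  R_B = wL/2 = 18·10/2 = 90 kN
Load 3 — applied couple M₀=20 kN·m at a=15/2 m (b=L-a=5/2):
  R_A = M₀/L = 20/10 = 2 kN
  R_B = -M₀/L = -20/10 = -2 kN
Load 4 — triangular load w₀=14 kN/m (0→w₀ over full span):
  R_A = w₀L/6 = 14·10/6 = 70/3 kN
  R_B = w₀L/3 = 14·10/3 = 140/3 kN
Superposition: R_A = 3493/30 kN, R_B = 4007/30 kN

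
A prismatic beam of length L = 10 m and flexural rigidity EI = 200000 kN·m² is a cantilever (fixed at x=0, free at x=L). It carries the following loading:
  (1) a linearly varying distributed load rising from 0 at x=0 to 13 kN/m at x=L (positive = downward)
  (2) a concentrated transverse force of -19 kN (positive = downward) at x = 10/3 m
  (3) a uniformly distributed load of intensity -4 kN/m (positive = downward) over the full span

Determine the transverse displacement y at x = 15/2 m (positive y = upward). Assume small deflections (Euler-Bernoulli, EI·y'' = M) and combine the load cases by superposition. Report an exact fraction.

y(15/2) = -1280669/66355200 m

Load 1 — triangular load w₀=13 kN/m (0→w₀ over full span):
  y_1 = (w₀Lx³/12-w₀L²x²/6-w₀x⁵/(120L))/EI = (13·10·(15/2)³/12-13·10²·(15/2)²/6-13·(15/2)⁵/(120·10))/200000 = -32253/819200 m
Load 2 — point force P=-19 kN at a=10/3 m (b=L-a=20/3):
  y_2 = -Pa²(3x-a)/(6EI)  [x>a] = -(-19)·(10/3)²·(3·(15/2)-(10/3))/(6·200000) = 437/129600 m
Load 3 — uniform load w=-4 kN/m over full span:
  y_3 = -wx²(x²-4Lx+6L²)/(24EI) = -(-4)·(15/2)²·((15/2)²-4·10·(15/2)+6·10²)/(24·200000) = 171/10240 m
Superposition: y = Σ y_i = -1280669/66355200 m ≈ -0.019300 m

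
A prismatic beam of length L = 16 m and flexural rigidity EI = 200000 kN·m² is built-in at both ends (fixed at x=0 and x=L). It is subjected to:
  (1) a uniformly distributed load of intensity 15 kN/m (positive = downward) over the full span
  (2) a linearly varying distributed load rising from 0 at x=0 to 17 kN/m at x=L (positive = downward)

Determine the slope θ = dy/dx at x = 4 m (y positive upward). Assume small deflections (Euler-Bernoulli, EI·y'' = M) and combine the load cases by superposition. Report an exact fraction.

Load 1 — uniform load w=15 kN/m over full span:
  θ_1 = -wx(L-x)(L-2x)/(12EI) = -15·4·(16-4)·(16-2·4)/(12·200000) = -3/1250 rad
Load 2 — triangular load w₀=17 kN/m (0→w₀ over full span):
  θ_2 = -w₀(2x(L-x)(L-2x)(x+2L)+x²(L-x)²)/(120LEI) = -17·(2·4·(16-4)·(16-2·4)·(4+2·16)+4²·(16-4)²)/(120·16·200000) = -663/500000 rad
Superposition: θ = Σ θ_i = -1863/500000 rad ≈ -0.003726 rad

θ(4) = -1863/500000 rad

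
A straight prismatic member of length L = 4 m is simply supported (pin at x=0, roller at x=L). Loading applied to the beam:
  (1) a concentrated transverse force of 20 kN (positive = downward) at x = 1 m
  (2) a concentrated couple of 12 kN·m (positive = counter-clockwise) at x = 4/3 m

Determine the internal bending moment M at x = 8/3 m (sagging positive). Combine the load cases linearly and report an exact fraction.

M(8/3) = 8/3 kN·m

Load 1 — point force P=20 kN at a=1 m (b=L-a=3):
  M_1 = Pa(L-x)/L  [x>a] = 20·1·(4-(8/3))/4 = 20/3 kN·m
Load 2 — applied couple M₀=12 kN·m at a=4/3 m (b=L-a=8/3):
  M_2 = M₀x/L - M₀  [x>a] = 12·(8/3)/4 - 12 = -4 kN·m
Superposition: M = Σ M_i = 8/3 kN·m ≈ 2.666667 kN·m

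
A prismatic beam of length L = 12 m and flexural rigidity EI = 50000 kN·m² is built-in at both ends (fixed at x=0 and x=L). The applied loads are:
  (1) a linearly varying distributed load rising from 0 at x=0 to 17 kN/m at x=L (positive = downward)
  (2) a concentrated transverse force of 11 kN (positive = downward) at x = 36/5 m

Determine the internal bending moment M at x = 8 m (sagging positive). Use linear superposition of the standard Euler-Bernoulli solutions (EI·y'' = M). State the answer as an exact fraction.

Load 1 — triangular load w₀=17 kN/m (0→w₀ over full span):
  M_1 = 3w₀Lx/20 - w₀L²/30 - w₀x³/(6L) = 3·17·12·8/20 - 17·12²/30 - 17·8³/(6·12) = 1904/45 kN·m
Load 2 — point force P=11 kN at a=36/5 m (b=L-a=24/5):
  M_2 = Pa²(a+3b)(L-x)/L³ - Pa²b/L²  [x>a] = 11·(36/5)²·((36/5)+3·(24/5))·(12-8)/12³ - 11·(36/5)²·(24/5)/12² = 1188/125 kN·m
Superposition: M = Σ M_i = 58292/1125 kN·m ≈ 51.815111 kN·m

M(8) = 58292/1125 kN·m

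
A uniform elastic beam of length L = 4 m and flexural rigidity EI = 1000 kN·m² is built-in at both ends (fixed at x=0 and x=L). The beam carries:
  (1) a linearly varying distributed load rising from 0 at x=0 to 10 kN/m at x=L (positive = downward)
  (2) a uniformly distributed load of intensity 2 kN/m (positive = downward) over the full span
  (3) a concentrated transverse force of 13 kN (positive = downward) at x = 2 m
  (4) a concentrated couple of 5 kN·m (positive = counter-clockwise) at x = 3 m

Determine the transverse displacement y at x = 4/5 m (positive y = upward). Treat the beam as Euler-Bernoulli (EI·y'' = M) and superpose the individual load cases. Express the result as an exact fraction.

y(4/5) = -22831/6250000 m

Load 1 — triangular load w₀=10 kN/m (0→w₀ over full span):
  y_1 = -w₀x²(L-x)²(x+2L)/(120LEI) = -10·(4/5)²·(4-(4/5))²·((4/5)+2·4)/(120·4·1000) = -1408/1171875 m
Load 2 — uniform load w=2 kN/m over full span:
  y_2 = -wx²(L-x)²/(24EI) = -2·(4/5)²·(4-(4/5))²/(24·1000) = -128/234375 m
Load 3 — point force P=13 kN at a=2 m (b=L-a=2):
  y_3 = -Pb²x²(3aL-(3a+b)x)/(6L³EI)  [x≤a] = -13·2²·(4/5)²·(3·2·4-(3·2+2)·(4/5))/(6·4³·1000) = -143/93750 m
Load 4 — applied couple M₀=5 kN·m at a=3 m (b=L-a=1):
  y_4 = (R_Ax³/6 - M_Ax²/2)/EI  [x≤a] with R_A=45/32, M_A=25/16 = ((45/32)·(4/5)³/6 - (25/16)·(4/5)²/2)/1000 = -19/50000 m
Superposition: y = Σ y_i = -22831/6250000 m ≈ -0.003653 m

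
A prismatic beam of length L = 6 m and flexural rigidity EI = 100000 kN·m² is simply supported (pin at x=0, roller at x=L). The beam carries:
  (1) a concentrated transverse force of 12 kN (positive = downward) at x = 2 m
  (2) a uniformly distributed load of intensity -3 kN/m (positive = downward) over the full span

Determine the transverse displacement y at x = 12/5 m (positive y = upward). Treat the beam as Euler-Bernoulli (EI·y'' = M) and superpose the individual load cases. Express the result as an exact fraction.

y(12/5) = 393/15625000 m

Load 1 — point force P=12 kN at a=2 m (b=L-a=4):
  y_1 = -Pa(L-x)(2Lx-a²-x²)/(6LEI)  [x>a] = -12·2·(6-(12/5))·(2·6·(12/5)-2²-(12/5)²)/(6·6·100000) = -357/781250 m
Load 2 — uniform load w=-3 kN/m over full span:
  y_2 = -wx(L³-2Lx²+x³)/(24EI) = -(-3)·(12/5)·(6³-2·6·(12/5)²+(12/5)³)/(24·100000) = 7533/15625000 m
Superposition: y = Σ y_i = 393/15625000 m ≈ 0.000025 m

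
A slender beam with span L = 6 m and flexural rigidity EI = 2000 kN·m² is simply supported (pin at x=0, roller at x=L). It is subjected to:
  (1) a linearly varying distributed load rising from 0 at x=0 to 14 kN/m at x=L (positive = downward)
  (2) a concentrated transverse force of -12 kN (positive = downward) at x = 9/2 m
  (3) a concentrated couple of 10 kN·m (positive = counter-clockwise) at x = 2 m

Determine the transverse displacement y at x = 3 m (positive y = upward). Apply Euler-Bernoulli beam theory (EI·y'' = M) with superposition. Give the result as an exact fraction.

y(3) = -137/4000 m

Load 1 — triangular load w₀=14 kN/m (0→w₀ over full span):
  y_1 = -w₀x(7L⁴-10L²x²+3x⁴)/(360LEI) = -14·3·(7·6⁴-10·6²·3²+3·3⁴)/(360·6·2000) = -189/3200 m
Load 2 — point force P=-12 kN at a=9/2 m (b=L-a=3/2):
  y_2 = -Pbx(L²-b²-x²)/(6LEI)  [x≤a] = -(-12)·(3/2)·3·(6²-(3/2)²-3²)/(6·6·2000) = 297/16000 m
Load 3 — applied couple M₀=10 kN·m at a=2 m (b=L-a=4):
  y_3 = (M₀x³/(6L)-M₀(x-a)²/2+C₁x)/EI  [x>a] with C₁=M₀(3b²-L²)/(6L)=10/3 = (10·3³/(6·6)-10·(3-2)²/2+(10/3)·3)/2000 = 1/160 m
Superposition: y = Σ y_i = -137/4000 m ≈ -0.034250 m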